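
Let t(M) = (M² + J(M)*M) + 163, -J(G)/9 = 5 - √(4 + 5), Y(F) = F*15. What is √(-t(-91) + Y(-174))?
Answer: 2*I*√3173 ≈ 112.66*I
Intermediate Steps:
Y(F) = 15*F
J(G) = -18 (J(G) = -9*(5 - √(4 + 5)) = -9*(5 - √9) = -9*(5 - 1*3) = -9*(5 - 3) = -9*2 = -18)
t(M) = 163 + M² - 18*M (t(M) = (M² - 18*M) + 163 = 163 + M² - 18*M)
√(-t(-91) + Y(-174)) = √(-(163 + (-91)² - 18*(-91)) + 15*(-174)) = √(-(163 + 8281 + 1638) - 2610) = √(-1*10082 - 2610) = √(-10082 - 2610) = √(-12692) = 2*I*√3173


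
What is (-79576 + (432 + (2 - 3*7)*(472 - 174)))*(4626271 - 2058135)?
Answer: -217793341616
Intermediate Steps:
(-79576 + (432 + (2 - 3*7)*(472 - 174)))*(4626271 - 2058135) = (-79576 + (432 + (2 - 21)*298))*2568136 = (-79576 + (432 - 19*298))*2568136 = (-79576 + (432 - 5662))*2568136 = (-79576 - 5230)*2568136 = -84806*2568136 = -217793341616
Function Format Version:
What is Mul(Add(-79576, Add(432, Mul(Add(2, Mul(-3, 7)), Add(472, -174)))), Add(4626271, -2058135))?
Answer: -217793341616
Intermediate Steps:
Mul(Add(-79576, Add(432, Mul(Add(2, Mul(-3, 7)), Add(472, -174)))), Add(4626271, -2058135)) = Mul(Add(-79576, Add(432, Mul(Add(2, -21), 298))), 2568136) = Mul(Add(-79576, Add(432, Mul(-19, 298))), 2568136) = Mul(Add(-79576, Add(432, -5662)), 2568136) = Mul(Add(-79576, -5230), 2568136) = Mul(-84806, 2568136) = -217793341616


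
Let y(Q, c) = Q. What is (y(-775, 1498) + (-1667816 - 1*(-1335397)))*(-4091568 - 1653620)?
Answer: 1914262170472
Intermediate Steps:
(y(-775, 1498) + (-1667816 - 1*(-1335397)))*(-4091568 - 1653620) = (-775 + (-1667816 - 1*(-1335397)))*(-4091568 - 1653620) = (-775 + (-1667816 + 1335397))*(-5745188) = (-775 - 332419)*(-5745188) = -333194*(-5745188) = 1914262170472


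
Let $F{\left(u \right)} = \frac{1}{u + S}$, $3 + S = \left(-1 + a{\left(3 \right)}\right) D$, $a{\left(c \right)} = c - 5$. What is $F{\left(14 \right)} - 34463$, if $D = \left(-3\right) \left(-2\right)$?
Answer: $- \frac{241242}{7} \approx -34463.0$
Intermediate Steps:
$D = 6$
$a{\left(c \right)} = -5 + c$
$S = -21$ ($S = -3 + \left(-1 + \left(-5 + 3\right)\right) 6 = -3 + \left(-1 - 2\right) 6 = -3 - 18 = -21$)
$F{\left(u \right)} = \frac{1}{-21 + u}$ ($F{\left(u \right)} = \frac{1}{u - 21} = \frac{1}{-21 + u}$)
$F{\left(14 \right)} - 34463 = \frac{1}{-21 + 14} - 34463 = \frac{1}{-7} - 34463 = - \frac{1}{7} - 34463 = - \frac{241242}{7}$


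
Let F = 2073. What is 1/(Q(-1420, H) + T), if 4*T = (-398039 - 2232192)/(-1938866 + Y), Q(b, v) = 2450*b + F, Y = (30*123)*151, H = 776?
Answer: -5526704/19215943728377 ≈ -2.8761e-7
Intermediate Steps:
Y = 557190 (Y = 3690*151 = 557190)
Q(b, v) = 2073 + 2450*b (Q(b, v) = 2450*b + 2073 = 2073 + 2450*b)
T = 2630231/5526704 (T = ((-398039 - 2232192)/(-1938866 + 557190))/4 = (-2630231/(-1381676))/4 = (-2630231*(-1/1381676))/4 = (¼)*(2630231/1381676) = 2630231/5526704 ≈ 0.47591)
1/(Q(-1420, H) + T) = 1/((2073 + 2450*(-1420)) + 2630231/5526704) = 1/((2073 - 3479000) + 2630231/5526704) = 1/(-3476927 + 2630231/5526704) = 1/(-19215943728377/5526704) = -5526704/19215943728377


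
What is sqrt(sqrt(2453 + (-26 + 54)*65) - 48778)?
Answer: sqrt(-48778 + sqrt(4273)) ≈ 220.71*I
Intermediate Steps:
sqrt(sqrt(2453 + (-26 + 54)*65) - 48778) = sqrt(sqrt(2453 + 28*65) - 48778) = sqrt(sqrt(2453 + 1820) - 48778) = sqrt(sqrt(4273) - 48778) = sqrt(-48778 + sqrt(4273))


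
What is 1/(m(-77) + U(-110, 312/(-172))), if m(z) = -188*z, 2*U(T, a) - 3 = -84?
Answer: 2/28871 ≈ 6.9274e-5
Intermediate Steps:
U(T, a) = -81/2 (U(T, a) = 3/2 + (1/2)*(-84) = 3/2 - 42 = -81/2)
1/(m(-77) + U(-110, 312/(-172))) = 1/(-188*(-77) - 81/2) = 1/(14476 - 81/2) = 1/(28871/2) = 2/28871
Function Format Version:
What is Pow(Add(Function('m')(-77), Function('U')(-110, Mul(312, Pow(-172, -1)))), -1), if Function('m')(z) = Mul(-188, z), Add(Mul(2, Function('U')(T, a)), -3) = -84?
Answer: Rational(2, 28871) ≈ 6.9274e-5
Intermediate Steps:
Function('U')(T, a) = Rational(-81, 2) (Function('U')(T, a) = Add(Rational(3, 2), Mul(Rational(1, 2), -84)) = Add(Rational(3, 2), -42) = Rational(-81, 2))
Pow(Add(Function('m')(-77), Function('U')(-110, Mul(312, Pow(-172, -1)))), -1) = Pow(Add(Mul(-188, -77), Rational(-81, 2)), -1) = Pow(Add(14476, Rational(-81, 2)), -1) = Pow(Rational(28871, 2), -1) = Rational(2, 28871)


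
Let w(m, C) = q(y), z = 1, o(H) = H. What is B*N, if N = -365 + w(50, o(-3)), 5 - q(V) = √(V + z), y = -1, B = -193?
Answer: 69480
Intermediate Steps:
q(V) = 5 - √(1 + V) (q(V) = 5 - √(V + 1) = 5 - √(1 + V))
w(m, C) = 5 (w(m, C) = 5 - √(1 - 1) = 5 - √0 = 5 - 1*0 = 5 + 0 = 5)
N = -360 (N = -365 + 5 = -360)
B*N = -193*(-360) = 69480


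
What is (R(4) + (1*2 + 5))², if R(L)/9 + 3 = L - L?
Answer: 400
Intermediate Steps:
R(L) = -27 (R(L) = -27 + 9*(L - L) = -27 + 9*0 = -27 + 0 = -27)
(R(4) + (1*2 + 5))² = (-27 + (1*2 + 5))² = (-27 + (2 + 5))² = (-27 + 7)² = (-20)² = 400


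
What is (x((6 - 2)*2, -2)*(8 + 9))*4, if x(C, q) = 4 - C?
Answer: -272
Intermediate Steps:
(x((6 - 2)*2, -2)*(8 + 9))*4 = ((4 - (6 - 2)*2)*(8 + 9))*4 = ((4 - 4*2)*17)*4 = ((4 - 1*8)*17)*4 = ((4 - 8)*17)*4 = -4*17*4 = -68*4 = -272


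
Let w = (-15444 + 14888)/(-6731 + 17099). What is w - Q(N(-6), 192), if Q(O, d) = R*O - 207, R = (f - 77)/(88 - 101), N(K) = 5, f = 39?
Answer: 6480785/33696 ≈ 192.33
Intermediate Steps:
R = 38/13 (R = (39 - 77)/(88 - 101) = -38/(-13) = -38*(-1/13) = 38/13 ≈ 2.9231)
w = -139/2592 (w = -556/10368 = -556*1/10368 = -139/2592 ≈ -0.053627)
Q(O, d) = -207 + 38*O/13 (Q(O, d) = 38*O/13 - 207 = -207 + 38*O/13)
w - Q(N(-6), 192) = -139/2592 - (-207 + (38/13)*5) = -139/2592 - (-207 + 190/13) = -139/2592 - 1*(-2501/13) = -139/2592 + 2501/13 = 6480785/33696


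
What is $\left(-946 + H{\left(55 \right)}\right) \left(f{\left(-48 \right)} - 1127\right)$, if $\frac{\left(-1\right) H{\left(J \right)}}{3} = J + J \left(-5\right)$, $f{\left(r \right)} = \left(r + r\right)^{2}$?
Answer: $-2313454$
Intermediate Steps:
$f{\left(r \right)} = 4 r^{2}$ ($f{\left(r \right)} = \left(2 r\right)^{2} = 4 r^{2}$)
$H{\left(J \right)} = 12 J$ ($H{\left(J \right)} = - 3 \left(J + J \left(-5\right)\right) = - 3 \left(J - 5 J\right) = - 3 \left(- 4 J\right) = 12 J$)
$\left(-946 + H{\left(55 \right)}\right) \left(f{\left(-48 \right)} - 1127\right) = \left(-946 + 12 \cdot 55\right) \left(4 \left(-48\right)^{2} - 1127\right) = \left(-946 + 660\right) \left(4 \cdot 2304 - 1127\right) = - 286 \left(9216 - 1127\right) = \left(-286\right) 8089 = -2313454$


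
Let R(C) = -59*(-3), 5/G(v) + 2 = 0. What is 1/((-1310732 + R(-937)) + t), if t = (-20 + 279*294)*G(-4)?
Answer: -1/1515570 ≈ -6.5982e-7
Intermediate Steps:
G(v) = -5/2 (G(v) = 5/(-2 + 0) = 5/(-2) = 5*(-1/2) = -5/2)
R(C) = 177
t = -205015 (t = (-20 + 279*294)*(-5/2) = (-20 + 82026)*(-5/2) = 82006*(-5/2) = -205015)
1/((-1310732 + R(-937)) + t) = 1/((-1310732 + 177) - 205015) = 1/(-1310555 - 205015) = 1/(-1515570) = -1/1515570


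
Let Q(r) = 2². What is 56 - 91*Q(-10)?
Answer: -308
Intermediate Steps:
Q(r) = 4
56 - 91*Q(-10) = 56 - 91*4 = 56 - 364 = -308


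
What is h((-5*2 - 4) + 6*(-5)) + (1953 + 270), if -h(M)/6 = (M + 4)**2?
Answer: -7377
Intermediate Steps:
h(M) = -6*(4 + M)**2 (h(M) = -6*(M + 4)**2 = -6*(4 + M)**2)
h((-5*2 - 4) + 6*(-5)) + (1953 + 270) = -6*(4 + ((-5*2 - 4) + 6*(-5)))**2 + (1953 + 270) = -6*(4 + ((-10 - 4) - 30))**2 + 2223 = -6*(4 + (-14 - 30))**2 + 2223 = -6*(4 - 44)**2 + 2223 = -6*(-40)**2 + 2223 = -6*1600 + 2223 = -9600 + 2223 = -7377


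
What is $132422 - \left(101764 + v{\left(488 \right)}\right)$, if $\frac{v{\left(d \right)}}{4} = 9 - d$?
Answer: $32574$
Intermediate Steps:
$v{\left(d \right)} = 36 - 4 d$ ($v{\left(d \right)} = 4 \left(9 - d\right) = 36 - 4 d$)
$132422 - \left(101764 + v{\left(488 \right)}\right) = 132422 - \left(101764 + \left(36 - 1952\right)\right) = 132422 - \left(101764 - 1916\right) = 132422 - 99848 = 32574$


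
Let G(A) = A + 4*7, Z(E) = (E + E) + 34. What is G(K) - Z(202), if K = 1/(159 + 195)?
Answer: -145139/354 ≈ -410.00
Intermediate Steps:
Z(E) = 34 + 2*E (Z(E) = 2*E + 34 = 34 + 2*E)
K = 1/354 ≈ 0.0028249
G(A) = 28 + A (G(A) = A + 28 = 28 + A)
G(K) - Z(202) = (28 + 1/354) - (34 + 2*202) = 9913/354 - (34 + 404) = 9913/354 - 1*438 = 9913/354 - 438 = -145139/354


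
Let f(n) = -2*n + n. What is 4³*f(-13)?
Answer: 832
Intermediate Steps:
f(n) = -n
4³*f(-13) = 4³*(-1*(-13)) = 64*13 = 832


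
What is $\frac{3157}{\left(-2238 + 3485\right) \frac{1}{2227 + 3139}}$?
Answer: $\frac{16940462}{1247} \approx 13585.0$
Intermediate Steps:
$\frac{3157}{\left(-2238 + 3485\right) \frac{1}{2227 + 3139}} = \frac{3157}{1247 \cdot \frac{1}{5366}} = \frac{3157}{\frac{1247}{5366}} = 3157 \cdot \frac{5366}{1247} = \frac{16940462}{1247}$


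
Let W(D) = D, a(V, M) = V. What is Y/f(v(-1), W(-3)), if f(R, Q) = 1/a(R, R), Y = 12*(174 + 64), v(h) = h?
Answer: -2856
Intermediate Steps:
Y = 2856 (Y = 12*238 = 2856)
f(R, Q) = 1/R
Y/f(v(-1), W(-3)) = 2856/(1/(-1)) = 2856/(-1) = 2856*(-1) = -2856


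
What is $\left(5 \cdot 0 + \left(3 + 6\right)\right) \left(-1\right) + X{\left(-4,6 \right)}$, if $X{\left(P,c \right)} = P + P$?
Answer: $-17$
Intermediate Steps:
$X{\left(P,c \right)} = 2 P$
$\left(5 \cdot 0 + \left(3 + 6\right)\right) \left(-1\right) + X{\left(-4,6 \right)} = \left(5 \cdot 0 + \left(3 + 6\right)\right) \left(-1\right) + 2 \left(-4\right) = \left(0 + 9\right) \left(-1\right) - 8 = 9 \left(-1\right) - 8 = -9 - 8 = -17$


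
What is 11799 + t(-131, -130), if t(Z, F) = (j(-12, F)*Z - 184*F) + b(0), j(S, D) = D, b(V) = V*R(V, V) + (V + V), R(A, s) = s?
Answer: 52749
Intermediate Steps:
b(V) = V**2 + 2*V (b(V) = V*V + (V + V) = V**2 + 2*V)
t(Z, F) = -184*F + F*Z (t(Z, F) = (F*Z - 184*F) + 0*(2 + 0) = (-184*F + F*Z) + 0*2 = (-184*F + F*Z) + 0 = -184*F + F*Z)
11799 + t(-131, -130) = 11799 - 130*(-184 - 131) = 11799 - 130*(-315) = 11799 + 40950 = 52749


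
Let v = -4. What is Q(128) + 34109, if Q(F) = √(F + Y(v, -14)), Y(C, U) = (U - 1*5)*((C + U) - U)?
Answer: 34109 + 2*√51 ≈ 34123.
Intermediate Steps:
Y(C, U) = C*(-5 + U) (Y(C, U) = (U - 5)*C = (-5 + U)*C = C*(-5 + U))
Q(F) = √(76 + F) (Q(F) = √(F - 4*(-5 - 14)) = √(F - 4*(-19)) = √(F + 76) = √(76 + F))
Q(128) + 34109 = √(76 + 128) + 34109 = √204 + 34109 = 2*√51 + 34109 = 34109 + 2*√51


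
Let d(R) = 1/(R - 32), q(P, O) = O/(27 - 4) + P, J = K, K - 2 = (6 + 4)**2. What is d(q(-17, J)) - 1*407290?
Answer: -417472273/1025 ≈ -4.0729e+5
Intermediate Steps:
K = 102 (K = 2 + (6 + 4)**2 = 2 + 10**2 = 2 + 100 = 102)
J = 102
q(P, O) = P + O/23 (q(P, O) = O/23 + P = P + O/23)
d(R) = 1/(-32 + R)
d(q(-17, J)) - 1*407290 = 1/(-32 + (-17 + (1/23)*102)) - 1*407290 = 1/(-32 + (-17 + 102/23)) - 407290 = 1/(-32 - 289/23) - 407290 = 1/(-1025/23) - 407290 = -23/1025 - 407290 = -417472273/1025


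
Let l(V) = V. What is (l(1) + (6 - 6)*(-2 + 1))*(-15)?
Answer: -15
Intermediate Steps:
(l(1) + (6 - 6)*(-2 + 1))*(-15) = (1 + (6 - 6)*(-2 + 1))*(-15) = (1 + 0*(-1))*(-15) = (1 + 0)*(-15) = 1*(-15) = -15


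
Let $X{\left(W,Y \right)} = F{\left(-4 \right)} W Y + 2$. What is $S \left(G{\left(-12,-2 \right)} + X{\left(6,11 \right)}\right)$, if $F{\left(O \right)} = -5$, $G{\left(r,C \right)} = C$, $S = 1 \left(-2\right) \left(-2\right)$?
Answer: $-1320$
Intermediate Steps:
$S = 4$ ($S = \left(-2\right) \left(-2\right) = 4$)
$X{\left(W,Y \right)} = 2 - 5 W Y$ ($X{\left(W,Y \right)} = - 5 W Y + 2 = 2 - 5 W Y$)
$S \left(G{\left(-12,-2 \right)} + X{\left(6,11 \right)}\right) = 4 \left(-2 + \left(2 - 30 \cdot 11\right)\right) = 4 \left(-2 + \left(2 - 330\right)\right) = 4 \left(-2 - 328\right) = 4 \left(-330\right) = -1320$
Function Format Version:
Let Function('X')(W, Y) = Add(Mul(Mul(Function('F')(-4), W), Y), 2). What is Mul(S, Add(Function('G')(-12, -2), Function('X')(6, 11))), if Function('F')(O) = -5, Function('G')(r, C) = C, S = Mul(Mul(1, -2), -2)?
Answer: -1320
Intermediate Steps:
S = 4 (S = Mul(-2, -2) = 4)
Function('X')(W, Y) = Add(2, Mul(-5, W, Y)) (Function('X')(W, Y) = Add(Mul(Mul(-5, W), Y), 2) = Add(Mul(-5, W, Y), 2) = Add(2, Mul(-5, W, Y)))
Mul(S, Add(Function('G')(-12, -2), Function('X')(6, 11))) = Mul(4, Add(-2, Add(2, Mul(-5, 6, 11)))) = Mul(4, Add(-2, Add(2, -330))) = Mul(4, Add(-2, -328)) = Mul(4, -330) = -1320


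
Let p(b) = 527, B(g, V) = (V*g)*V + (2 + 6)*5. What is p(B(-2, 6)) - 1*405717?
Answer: -405190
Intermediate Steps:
B(g, V) = 40 + g*V**2 (B(g, V) = g*V**2 + 8*5 = g*V**2 + 40 = 40 + g*V**2)
p(B(-2, 6)) - 1*405717 = 527 - 1*405717 = 527 - 405717 = -405190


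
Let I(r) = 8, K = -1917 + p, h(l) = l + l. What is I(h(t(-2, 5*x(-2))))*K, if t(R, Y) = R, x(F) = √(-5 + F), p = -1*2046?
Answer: -31704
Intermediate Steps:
p = -2046
h(l) = 2*l
K = -3963 (K = -1917 - 2046 = -3963)
I(h(t(-2, 5*x(-2))))*K = 8*(-3963) = -31704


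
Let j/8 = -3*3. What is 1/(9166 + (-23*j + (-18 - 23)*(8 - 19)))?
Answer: 1/11273 ≈ 8.8708e-5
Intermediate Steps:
j = -72 (j = 8*(-3*3) = 8*(-9) = -72)
1/(9166 + (-23*j + (-18 - 23)*(8 - 19))) = 1/(9166 + (-23*(-72) + (-18 - 23)*(8 - 19))) = 1/(9166 + (1656 - 41*(-11))) = 1/(9166 + (1656 + 451)) = 1/(9166 + 2107) = 1/11273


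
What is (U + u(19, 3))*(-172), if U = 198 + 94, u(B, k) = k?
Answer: -50740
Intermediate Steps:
U = 292
(U + u(19, 3))*(-172) = (292 + 3)*(-172) = 295*(-172) = -50740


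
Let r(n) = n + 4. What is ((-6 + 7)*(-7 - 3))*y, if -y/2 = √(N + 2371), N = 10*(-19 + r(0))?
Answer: 20*√2221 ≈ 942.55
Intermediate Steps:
r(n) = 4 + n
N = -150 (N = 10*(-19 + (4 + 0)) = 10*(-19 + 4) = 10*(-15) = -150)
y = -2*√2221 (y = -2*√(-150 + 2371) = -2*√2221 ≈ -94.255)
((-6 + 7)*(-7 - 3))*y = ((-6 + 7)*(-7 - 3))*(-2*√2221) = (1*(-10))*(-2*√2221) = -(-20)*√2221 = 20*√2221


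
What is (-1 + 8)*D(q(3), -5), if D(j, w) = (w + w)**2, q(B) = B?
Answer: 700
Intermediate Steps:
D(j, w) = 4*w**2 (D(j, w) = (2*w)**2 = 4*w**2)
(-1 + 8)*D(q(3), -5) = (-1 + 8)*(4*(-5)**2) = 7*(4*25) = 7*100 = 700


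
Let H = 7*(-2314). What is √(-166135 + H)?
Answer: I*√182333 ≈ 427.0*I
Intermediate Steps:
H = -16198
√(-166135 + H) = √(-166135 - 16198) = √(-182333) = I*√182333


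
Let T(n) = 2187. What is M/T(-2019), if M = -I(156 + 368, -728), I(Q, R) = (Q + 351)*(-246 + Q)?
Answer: -243250/2187 ≈ -111.23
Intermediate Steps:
I(Q, R) = (-246 + Q)*(351 + Q) (I(Q, R) = (351 + Q)*(-246 + Q) = (-246 + Q)*(351 + Q))
M = -243250 (M = -(-86346 + (156 + 368)² + 105*(156 + 368)) = -(-86346 + 524² + 105*524) = -(-86346 + 274576 + 55020) = -1*243250 = -243250)
M/T(-2019) = -243250/2187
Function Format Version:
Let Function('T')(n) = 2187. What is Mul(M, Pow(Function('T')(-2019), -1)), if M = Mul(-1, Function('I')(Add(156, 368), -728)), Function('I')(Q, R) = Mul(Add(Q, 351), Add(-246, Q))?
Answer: Rational(-243250, 2187) ≈ -111.23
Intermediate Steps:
Function('I')(Q, R) = Mul(Add(-246, Q), Add(351, Q)) (Function('I')(Q, R) = Mul(Add(351, Q), Add(-246, Q)) = Mul(Add(-246, Q), Add(351, Q)))
M = -243250 (M = Mul(-1, Add(-86346, Pow(Add(156, 368), 2), Mul(105, Add(156, 368)))) = Mul(-1, Add(-86346, Pow(524, 2), Mul(105, 524))) = Mul(-1, Add(-86346, 274576, 55020)) = Mul(-1, 243250) = -243250)
Mul(M, Pow(Function('T')(-2019), -1)) = Mul(-243250, Pow(2187, -1)) = Mul(-243250, Rational(1, 2187)) = Rational(-243250, 2187)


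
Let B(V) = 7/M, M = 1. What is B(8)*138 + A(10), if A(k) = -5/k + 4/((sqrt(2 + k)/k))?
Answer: 1931/2 + 20*sqrt(3)/3 ≈ 977.05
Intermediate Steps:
B(V) = 7 (B(V) = 7/1 = 7*1 = 7)
A(k) = -5/k + 4*k/sqrt(2 + k) (A(k) = -5/k + 4/((sqrt(2 + k)/k)) = -5/k + 4*(k/sqrt(2 + k)) = -5/k + 4*k/sqrt(2 + k))
B(8)*138 + A(10) = 7*138 + (-5/10 + 4*10/sqrt(2 + 10)) = 966 + (-5*1/10 + 4*10/sqrt(12)) = 966 + (-1/2 + 4*10*(sqrt(3)/6)) = 966 + (-1/2 + 20*sqrt(3)/3) = 1931/2 + 20*sqrt(3)/3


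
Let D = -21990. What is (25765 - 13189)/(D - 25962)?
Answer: -262/999 ≈ -0.26226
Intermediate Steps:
(25765 - 13189)/(D - 25962) = (25765 - 13189)/(-21990 - 25962) = 12576/(-47952) = 12576*(-1/47952) = -262/999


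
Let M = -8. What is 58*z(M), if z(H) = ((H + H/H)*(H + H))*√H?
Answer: 12992*I*√2 ≈ 18373.0*I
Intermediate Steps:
z(H) = 2*H^(3/2)*(1 + H) (z(H) = ((H + 1)*(2*H))*√H = ((1 + H)*(2*H))*√H = (2*H*(1 + H))*√H = 2*H^(3/2)*(1 + H))
58*z(M) = 58*(2*(-8)^(3/2)*(1 - 8)) = 58*(2*(-16*I*√2)*(-7)) = 58*(224*I*√2) = 12992*I*√2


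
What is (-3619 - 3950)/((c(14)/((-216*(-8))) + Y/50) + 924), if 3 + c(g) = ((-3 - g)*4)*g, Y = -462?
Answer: -326980800/39493757 ≈ -8.2793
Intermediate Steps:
c(g) = -3 + g*(-12 - 4*g) (c(g) = -3 + ((-3 - g)*4)*g = -3 + (-12 - 4*g)*g = -3 + g*(-12 - 4*g))
(-3619 - 3950)/((c(14)/((-216*(-8))) + Y/50) + 924) = (-3619 - 3950)/(((-3 - 12*14 - 4*14²)/((-216*(-8))) - 462/50) + 924) = -7569/(((-3 - 168 - 4*196)/1728 - 462*1/50) + 924) = -7569/(((-3 - 168 - 784)*(1/1728) - 231/25) + 924) = -7569/((-955*1/1728 - 231/25) + 924) = -7569/((-955/1728 - 231/25) + 924) = -7569/(-423043/43200 + 924) = -7569/39493757/43200 = -7569*43200/39493757 = -326980800/39493757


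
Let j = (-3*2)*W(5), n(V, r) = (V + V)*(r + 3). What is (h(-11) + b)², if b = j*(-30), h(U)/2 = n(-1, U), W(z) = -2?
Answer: 107584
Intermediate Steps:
n(V, r) = 2*V*(3 + r) (n(V, r) = (2*V)*(3 + r) = 2*V*(3 + r))
h(U) = -12 - 4*U (h(U) = 2*(2*(-1)*(3 + U)) = 2*(-6 - 2*U) = -12 - 4*U)
j = 12 (j = -3*2*(-2) = -6*(-2) = 12)
b = -360 (b = 12*(-30) = -360)
(h(-11) + b)² = ((-12 - 4*(-11)) - 360)² = ((-12 + 44) - 360)² = (32 - 360)² = (-328)² = 107584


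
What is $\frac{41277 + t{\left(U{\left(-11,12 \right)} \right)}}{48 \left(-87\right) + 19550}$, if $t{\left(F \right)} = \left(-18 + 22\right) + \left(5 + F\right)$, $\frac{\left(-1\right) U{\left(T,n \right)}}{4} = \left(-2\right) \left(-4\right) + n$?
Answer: $\frac{20603}{7687} \approx 2.6802$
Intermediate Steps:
$U{\left(T,n \right)} = -32 - 4 n$ ($U{\left(T,n \right)} = - 4 \left(\left(-2\right) \left(-4\right) + n\right) = - 4 \left(8 + n\right) = -32 - 4 n$)
$t{\left(F \right)} = 9 + F$ ($t{\left(F \right)} = 4 + \left(5 + F\right) = 9 + F$)
$\frac{41277 + t{\left(U{\left(-11,12 \right)} \right)}}{48 \left(-87\right) + 19550} = \frac{41277 + \left(9 - 80\right)}{48 \left(-87\right) + 19550} = \frac{41277 + \left(9 - 80\right)}{-4176 + 19550} = \frac{41277 + \left(9 - 80\right)}{15374} = \left(41277 - 71\right) \frac{1}{15374} = 41206 \cdot \frac{1}{15374} = \frac{20603}{7687}$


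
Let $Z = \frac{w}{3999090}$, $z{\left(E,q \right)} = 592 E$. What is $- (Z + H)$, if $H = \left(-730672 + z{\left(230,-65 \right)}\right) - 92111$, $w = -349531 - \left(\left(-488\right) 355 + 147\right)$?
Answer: $\frac{1372933674754}{1999545} \approx 6.8662 \cdot 10^{5}$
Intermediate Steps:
$w = -176438$ ($w = -349531 - \left(-173240 + 147\right) = -349531 - -173093 = -349531 + 173093 = -176438$)
$Z = - \frac{88219}{1999545}$ ($Z = - \frac{176438}{3999090} = \left(-176438\right) \frac{1}{3999090} = - \frac{88219}{1999545} \approx -0.04412$)
$H = -686623$ ($H = \left(-730672 + 592 \cdot 230\right) - 92111 = \left(-730672 + 136160\right) - 92111 = -594512 - 92111 = -686623$)
$- (Z + H) = - (- \frac{88219}{1999545} - 686623) = \left(-1\right) \left(- \frac{1372933674754}{1999545}\right) = \frac{1372933674754}{1999545}$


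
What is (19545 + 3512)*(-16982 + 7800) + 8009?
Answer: -211701365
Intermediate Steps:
(19545 + 3512)*(-16982 + 7800) + 8009 = 23057*(-9182) + 8009 = -211709374 + 8009 = -211701365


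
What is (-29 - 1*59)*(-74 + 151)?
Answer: -6776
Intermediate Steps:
(-29 - 1*59)*(-74 + 151) = (-29 - 59)*77 = -88*77 = -6776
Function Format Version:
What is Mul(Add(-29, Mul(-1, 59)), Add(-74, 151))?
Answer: -6776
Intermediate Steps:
Mul(Add(-29, Mul(-1, 59)), Add(-74, 151)) = Mul(Add(-29, -59), 77) = Mul(-88, 77) = -6776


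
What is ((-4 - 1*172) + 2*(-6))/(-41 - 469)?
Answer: 94/255 ≈ 0.36863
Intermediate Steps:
((-4 - 1*172) + 2*(-6))/(-41 - 469) = ((-4 - 172) - 12)/(-510) = (-176 - 12)*(-1/510) = -188*(-1/510) = 94/255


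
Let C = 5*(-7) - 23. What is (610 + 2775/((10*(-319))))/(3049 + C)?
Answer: 388625/1908258 ≈ 0.20365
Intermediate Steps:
C = -58 (C = -35 - 23 = -58)
(610 + 2775/((10*(-319))))/(3049 + C) = (610 + 2775/((10*(-319))))/(3049 - 58) = (610 + 2775/(-3190))/2991 = (610 + 2775*(-1/3190))*(1/2991) = (610 - 555/638)*(1/2991) = (388625/638)*(1/2991) = 388625/1908258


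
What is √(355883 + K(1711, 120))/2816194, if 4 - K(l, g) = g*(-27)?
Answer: 3*√39903/2816194 ≈ 0.00021280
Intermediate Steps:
K(l, g) = 4 + 27*g (K(l, g) = 4 - g*(-27) = 4 - (-27)*g = 4 + 27*g)
√(355883 + K(1711, 120))/2816194 = √(355883 + (4 + 27*120))/2816194 = √(355883 + (4 + 3240))*(1/2816194) = √(355883 + 3244)*(1/2816194) = √359127*(1/2816194) = (3*√39903)*(1/2816194) = 3*√39903/2816194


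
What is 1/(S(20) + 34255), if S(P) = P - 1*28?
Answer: 1/34247 ≈ 2.9200e-5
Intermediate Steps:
S(P) = -28 + P (S(P) = P - 28 = -28 + P)
1/(S(20) + 34255) = 1/((-28 + 20) + 34255) = 1/(-8 + 34255) = 1/34247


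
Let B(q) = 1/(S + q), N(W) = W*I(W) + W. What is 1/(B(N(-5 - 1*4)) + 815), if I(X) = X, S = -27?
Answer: 45/36676 ≈ 0.0012270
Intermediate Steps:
N(W) = W + W² (N(W) = W*W + W = W² + W = W + W²)
B(q) = 1/(-27 + q)
1/(B(N(-5 - 1*4)) + 815) = 1/(1/(-27 + (-5 - 1*4)*(1 + (-5 - 1*4))) + 815) = 1/(1/(-27 + (-5 - 4)*(1 + (-5 - 4))) + 815) = 1/(1/(-27 - 9*(1 - 9)) + 815) = 1/(1/(-27 - 9*(-8)) + 815) = 1/(1/(-27 + 72) + 815) = 1/(1/45 + 815) = 1/(36676/45) = 45/36676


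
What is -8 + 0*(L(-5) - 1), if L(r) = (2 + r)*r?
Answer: -8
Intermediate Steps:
L(r) = r*(2 + r)
-8 + 0*(L(-5) - 1) = -8 + 0*(-5*(2 - 5) - 1) = -8 + 0*(-5*(-3) - 1) = -8 + 0*(15 - 1) = -8 + 0*14 = -8 + 0 = -8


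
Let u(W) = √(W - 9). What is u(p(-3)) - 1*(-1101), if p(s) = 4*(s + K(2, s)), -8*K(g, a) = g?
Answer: 1101 + I*√22 ≈ 1101.0 + 4.6904*I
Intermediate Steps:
K(g, a) = -g/8
p(s) = -1 + 4*s (p(s) = 4*(s - ⅛*2) = 4*(s - ¼) = 4*(-¼ + s) = -1 + 4*s)
u(W) = √(-9 + W)
u(p(-3)) - 1*(-1101) = √(-9 + (-1 + 4*(-3))) - 1*(-1101) = √(-9 + (-1 - 12)) + 1101 = √(-9 - 13) + 1101 = √(-22) + 1101 = I*√22 + 1101 = 1101 + I*√22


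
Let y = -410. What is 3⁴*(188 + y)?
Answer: -17982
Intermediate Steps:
3⁴*(188 + y) = 3⁴*(188 - 410) = 81*(-222) = -17982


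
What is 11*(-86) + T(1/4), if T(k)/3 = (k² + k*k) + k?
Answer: -7559/8 ≈ -944.88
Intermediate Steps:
T(k) = 3*k + 6*k² (T(k) = 3*((k² + k*k) + k) = 3*((k² + k²) + k) = 3*(2*k² + k) = 3*(k + 2*k²) = 3*k + 6*k²)
11*(-86) + T(1/4) = 11*(-86) + 3*(1/4)*(1 + 2*(1/4)) = -946 + 3*(1*(¼))*(1 + 2*(1*(¼))) = -946 + 3*(¼)*(1 + 2*(¼)) = -946 + 3*(¼)*(1 + ½) = -946 + 3*(¼)*(3/2) = -946 + 9/8 = -7559/8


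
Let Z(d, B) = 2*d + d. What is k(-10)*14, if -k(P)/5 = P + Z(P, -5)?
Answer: 2800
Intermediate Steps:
Z(d, B) = 3*d
k(P) = -20*P (k(P) = -5*(P + 3*P) = -20*P)
k(-10)*14 = -20*(-10)*14 = 200*14 = 2800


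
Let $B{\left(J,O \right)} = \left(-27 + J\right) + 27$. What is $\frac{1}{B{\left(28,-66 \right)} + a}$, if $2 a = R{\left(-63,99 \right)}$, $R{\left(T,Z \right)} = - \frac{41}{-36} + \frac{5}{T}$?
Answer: $\frac{168}{4793} \approx 0.035051$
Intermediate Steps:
$B{\left(J,O \right)} = J$
$R{\left(T,Z \right)} = \frac{41}{36} + \frac{5}{T}$ ($R{\left(T,Z \right)} = \left(-41\right) \left(- \frac{1}{36}\right) + \frac{5}{T} = \frac{41}{36} + \frac{5}{T}$)
$a = \frac{89}{168}$ ($a = \frac{\frac{41}{36} + \frac{5}{-63}}{2} = \frac{\frac{41}{36} + 5 \left(- \frac{1}{63}\right)}{2} = \frac{\frac{41}{36} - \frac{5}{63}}{2} = \frac{1}{2} \cdot \frac{89}{84} = \frac{89}{168} \approx 0.52976$)
$\frac{1}{B{\left(28,-66 \right)} + a} = \frac{1}{28 + \frac{89}{168}} = \frac{1}{\frac{4793}{168}} = \frac{168}{4793}$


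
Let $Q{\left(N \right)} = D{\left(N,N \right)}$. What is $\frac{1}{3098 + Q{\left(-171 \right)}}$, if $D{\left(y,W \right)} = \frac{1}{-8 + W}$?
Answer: $\frac{179}{554541} \approx 0.00032279$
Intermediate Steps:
$Q{\left(N \right)} = \frac{1}{-8 + N}$
$\frac{1}{3098 + Q{\left(-171 \right)}} = \frac{1}{3098 + \frac{1}{-8 - 171}} = \frac{1}{3098 + \frac{1}{-179}} = \frac{1}{3098 - \frac{1}{179}} = \frac{1}{\frac{554541}{179}} = \frac{179}{554541}$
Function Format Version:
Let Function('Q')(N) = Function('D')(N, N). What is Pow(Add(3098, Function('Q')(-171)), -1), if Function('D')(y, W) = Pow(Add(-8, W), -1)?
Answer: Rational(179, 554541) ≈ 0.00032279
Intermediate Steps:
Function('Q')(N) = Pow(Add(-8, N), -1)
Pow(Add(3098, Function('Q')(-171)), -1) = Pow(Add(3098, Pow(Add(-8, -171), -1)), -1) = Pow(Add(3098, Pow(-179, -1)), -1) = Pow(Add(3098, Rational(-1, 179)), -1) = Pow(Rational(554541, 179), -1) = Rational(179, 554541)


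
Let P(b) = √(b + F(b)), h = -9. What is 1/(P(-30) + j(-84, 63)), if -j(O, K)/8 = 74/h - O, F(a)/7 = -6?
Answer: -6138/3721721 - 243*I*√2/14886884 ≈ -0.0016492 - 2.3084e-5*I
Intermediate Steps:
F(a) = -42 (F(a) = 7*(-6) = -42)
P(b) = √(-42 + b) (P(b) = √(b - 42) = √(-42 + b))
j(O, K) = 592/9 + 8*O (j(O, K) = -8*(74/(-9) - O) = -8*(74*(-⅑) - O) = -8*(-74/9 - O) = 592/9 + 8*O)
1/(P(-30) + j(-84, 63)) = 1/(√(-42 - 30) + (592/9 + 8*(-84))) = 1/(√(-72) + (592/9 - 672)) = 1/(6*I*√2 - 5456/9) = 1/(-5456/9 + 6*I*√2)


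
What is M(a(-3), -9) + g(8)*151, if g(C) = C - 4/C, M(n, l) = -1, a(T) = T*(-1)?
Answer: 2263/2 ≈ 1131.5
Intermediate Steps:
a(T) = -T
M(a(-3), -9) + g(8)*151 = -1 + (8 - 4/8)*151 = -1 + (8 - 4*⅛)*151 = -1 + (8 - ½)*151 = -1 + (15/2)*151 = -1 + 2265/2 = 2263/2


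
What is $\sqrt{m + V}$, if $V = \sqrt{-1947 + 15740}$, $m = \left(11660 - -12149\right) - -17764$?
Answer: $\sqrt{41573 + \sqrt{13793}} \approx 204.18$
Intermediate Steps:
$m = 41573$ ($m = \left(11660 + 12149\right) + 17764 = 23809 + 17764 = 41573$)
$V = \sqrt{13793} \approx 117.44$
$\sqrt{m + V} = \sqrt{41573 + \sqrt{13793}}$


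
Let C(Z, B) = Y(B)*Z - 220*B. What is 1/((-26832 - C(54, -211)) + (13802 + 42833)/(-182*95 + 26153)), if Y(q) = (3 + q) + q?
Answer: -8863/448641603 ≈ -1.9755e-5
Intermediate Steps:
Y(q) = 3 + 2*q
C(Z, B) = -220*B + Z*(3 + 2*B) (C(Z, B) = (3 + 2*B)*Z - 220*B = Z*(3 + 2*B) - 220*B = -220*B + Z*(3 + 2*B))
1/((-26832 - C(54, -211)) + (13802 + 42833)/(-182*95 + 26153)) = 1/((-26832 - (-220*(-211) + 54*(3 + 2*(-211)))) + (13802 + 42833)/(-182*95 + 26153)) = 1/((-26832 - (46420 + 54*(3 - 422))) + 56635/(-17290 + 26153)) = 1/((-26832 - (46420 + 54*(-419))) + 56635/8863) = 1/((-26832 - (46420 - 22626)) + 56635*(1/8863)) = 1/((-26832 - 1*23794) + 56635/8863) = 1/((-26832 - 23794) + 56635/8863) = 1/(-50626 + 56635/8863) = 1/(-448641603/8863) = -8863/448641603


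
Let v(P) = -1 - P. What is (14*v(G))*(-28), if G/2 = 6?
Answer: 5096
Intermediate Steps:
G = 12 (G = 2*6 = 12)
(14*v(G))*(-28) = (14*(-1 - 1*12))*(-28) = (14*(-1 - 12))*(-28) = (14*(-13))*(-28) = -182*(-28) = 5096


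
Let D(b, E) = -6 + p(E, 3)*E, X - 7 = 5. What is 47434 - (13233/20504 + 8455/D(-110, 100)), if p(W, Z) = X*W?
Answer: 5304673252621/111834408 ≈ 47433.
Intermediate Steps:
X = 12 (X = 7 + 5 = 12)
p(W, Z) = 12*W
D(b, E) = -6 + 12*E**2 (D(b, E) = -6 + (12*E)*E = -6 + 12*E**2)
47434 - (13233/20504 + 8455/D(-110, 100)) = 47434 - (13233/20504 + 8455/(-6 + 12*100**2)) = 47434 - (13233*(1/20504) + 8455/(-6 + 12*10000)) = 47434 - (1203/1864 + 8455/(-6 + 120000)) = 47434 - (1203/1864 + 8455/119994) = 47434 - 1*80056451/111834408 = 47434 - 80056451/111834408 = 5304673252621/111834408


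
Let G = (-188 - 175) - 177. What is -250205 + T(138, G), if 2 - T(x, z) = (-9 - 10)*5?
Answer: -250108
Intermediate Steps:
G = -540 (G = -363 - 177 = -540)
T(x, z) = 97 (T(x, z) = 2 - (-9 - 10)*5 = 2 - (-19)*5 = 2 - 1*(-95) = 2 + 95 = 97)
-250205 + T(138, G) = -250205 + 97 = -250108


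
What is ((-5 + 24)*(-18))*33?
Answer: -11286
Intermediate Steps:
((-5 + 24)*(-18))*33 = (19*(-18))*33 = -342*33 = -11286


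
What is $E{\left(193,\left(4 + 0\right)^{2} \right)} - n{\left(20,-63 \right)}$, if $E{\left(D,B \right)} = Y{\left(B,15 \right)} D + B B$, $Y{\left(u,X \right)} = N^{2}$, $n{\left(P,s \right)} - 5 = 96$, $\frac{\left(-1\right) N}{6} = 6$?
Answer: $250283$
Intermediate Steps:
$N = -36$ ($N = \left(-6\right) 6 = -36$)
$n{\left(P,s \right)} = 101$ ($n{\left(P,s \right)} = 5 + 96 = 101$)
$Y{\left(u,X \right)} = 1296$ ($Y{\left(u,X \right)} = \left(-36\right)^{2} = 1296$)
$E{\left(D,B \right)} = B^{2} + 1296 D$ ($E{\left(D,B \right)} = 1296 D + B B = 1296 D + B^{2} = B^{2} + 1296 D$)
$E{\left(193,\left(4 + 0\right)^{2} \right)} - n{\left(20,-63 \right)} = \left(\left(\left(4 + 0\right)^{2}\right)^{2} + 1296 \cdot 193\right) - 101 = \left(\left(4^{2}\right)^{2} + 250128\right) - 101 = \left(16^{2} + 250128\right) - 101 = \left(256 + 250128\right) - 101 = 250384 - 101 = 250283$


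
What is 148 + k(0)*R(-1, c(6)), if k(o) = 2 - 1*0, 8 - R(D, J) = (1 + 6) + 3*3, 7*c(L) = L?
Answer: 132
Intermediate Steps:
c(L) = L/7
R(D, J) = -8 (R(D, J) = 8 - ((1 + 6) + 3*3) = 8 - (7 + 9) = 8 - 1*16 = 8 - 16 = -8)
k(o) = 2 (k(o) = 2 + 0 = 2)
148 + k(0)*R(-1, c(6)) = 148 + 2*(-8) = 148 - 16 = 132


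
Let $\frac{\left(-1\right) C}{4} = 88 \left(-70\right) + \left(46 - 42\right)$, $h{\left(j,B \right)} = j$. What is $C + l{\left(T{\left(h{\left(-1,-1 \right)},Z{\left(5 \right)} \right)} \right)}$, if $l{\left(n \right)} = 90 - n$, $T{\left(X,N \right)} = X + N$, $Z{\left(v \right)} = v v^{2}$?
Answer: $24590$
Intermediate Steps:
$Z{\left(v \right)} = v^{3}$
$T{\left(X,N \right)} = N + X$
$C = 24624$ ($C = - 4 \left(88 \left(-70\right) + \left(46 - 42\right)\right) = - 4 \left(-6160 + 4\right) = \left(-4\right) \left(-6156\right) = 24624$)
$C + l{\left(T{\left(h{\left(-1,-1 \right)},Z{\left(5 \right)} \right)} \right)} = 24624 + \left(90 - \left(5^{3} - 1\right)\right) = 24624 + \left(90 - \left(125 - 1\right)\right) = 24624 + \left(90 - 124\right) = 24624 - 34 = 24590$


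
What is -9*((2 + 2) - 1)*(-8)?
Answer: 216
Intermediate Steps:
-9*((2 + 2) - 1)*(-8) = -9*(4 - 1)*(-8) = -9*3*(-8) = -27*(-8) = 216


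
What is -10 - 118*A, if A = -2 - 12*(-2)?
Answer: -2606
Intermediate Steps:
A = 22 (A = -2 - 3*(-8) = -2 + 24 = 22)
-10 - 118*A = -10 - 118*22 = -10 - 2596 = -2606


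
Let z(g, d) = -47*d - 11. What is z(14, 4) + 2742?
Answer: 2543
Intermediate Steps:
z(g, d) = -11 - 47*d
z(14, 4) + 2742 = (-11 - 47*4) + 2742 = (-11 - 188) + 2742 = -199 + 2742 = 2543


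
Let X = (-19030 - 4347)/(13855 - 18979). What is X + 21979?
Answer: 112643773/5124 ≈ 21984.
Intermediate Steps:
X = 23377/5124 (X = -23377/(-5124) = -23377*(-1/5124) = 23377/5124 ≈ 4.5623)
X + 21979 = 23377/5124 + 21979 = 112643773/5124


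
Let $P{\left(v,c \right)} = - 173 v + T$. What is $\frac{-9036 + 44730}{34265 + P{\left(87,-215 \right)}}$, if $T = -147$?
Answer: $\frac{35694}{19067} \approx 1.872$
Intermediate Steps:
$P{\left(v,c \right)} = -147 - 173 v$ ($P{\left(v,c \right)} = - 173 v - 147 = -147 - 173 v$)
$\frac{-9036 + 44730}{34265 + P{\left(87,-215 \right)}} = \frac{-9036 + 44730}{34265 - 15198} = \frac{35694}{34265 - 15198} = \frac{35694}{19067}$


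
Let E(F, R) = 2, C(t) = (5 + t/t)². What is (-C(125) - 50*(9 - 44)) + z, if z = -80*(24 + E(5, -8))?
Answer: -366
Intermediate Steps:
C(t) = 36 (C(t) = (5 + 1)² = 6² = 36)
z = -2080 (z = -80*(24 + 2) = -80*26 = -2080)
(-C(125) - 50*(9 - 44)) + z = (-1*36 - 50*(9 - 44)) - 2080 = (-36 - 50*(-35)) - 2080 = (-36 + 1750) - 2080 = 1714 - 2080 = -366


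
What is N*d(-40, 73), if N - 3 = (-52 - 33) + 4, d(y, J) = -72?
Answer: 5616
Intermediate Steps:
N = -78 (N = 3 + ((-52 - 33) + 4) = 3 + (-85 + 4) = 3 - 81 = -78)
N*d(-40, 73) = -78*(-72) = 5616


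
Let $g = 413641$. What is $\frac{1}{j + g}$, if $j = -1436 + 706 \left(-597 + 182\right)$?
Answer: $\frac{1}{119215} \approx 8.3882 \cdot 10^{-6}$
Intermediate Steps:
$j = -294426$ ($j = -1436 + 706 \left(-415\right) = -1436 - 292990 = -294426$)
$\frac{1}{j + g} = \frac{1}{-294426 + 413641} = \frac{1}{119215}$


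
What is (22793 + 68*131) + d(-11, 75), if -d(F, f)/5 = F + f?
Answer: 31381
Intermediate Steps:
d(F, f) = -5*F - 5*f (d(F, f) = -5*(F + f) = -5*F - 5*f)
(22793 + 68*131) + d(-11, 75) = (22793 + 68*131) + (-5*(-11) - 5*75) = (22793 + 8908) + (55 - 375) = 31701 - 320 = 31381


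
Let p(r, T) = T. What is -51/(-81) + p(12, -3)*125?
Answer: -10108/27 ≈ -374.37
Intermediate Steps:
-51/(-81) + p(12, -3)*125 = -51/(-81) - 3*125 = -51*(-1/81) - 375 = 17/27 - 375 = -10108/27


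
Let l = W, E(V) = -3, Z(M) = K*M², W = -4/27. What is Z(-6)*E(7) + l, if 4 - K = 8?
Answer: 11660/27 ≈ 431.85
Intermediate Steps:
K = -4 (K = 4 - 1*8 = 4 - 8 = -4)
W = -4/27 (W = -4*1/27 = -4/27 ≈ -0.14815)
Z(M) = -4*M²
l = -4/27 ≈ -0.14815
Z(-6)*E(7) + l = -4*(-6)²*(-3) - 4/27 = -4*36*(-3) - 4/27 = -144*(-3) - 4/27 = 432 - 4/27 = 11660/27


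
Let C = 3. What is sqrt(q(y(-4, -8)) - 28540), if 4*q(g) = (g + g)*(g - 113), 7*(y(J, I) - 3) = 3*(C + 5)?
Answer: I*sqrt(1415245)/7 ≈ 169.95*I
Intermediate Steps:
y(J, I) = 45/7 (y(J, I) = 3 + (3*(3 + 5))/7 = 3 + (3*8)/7 = 3 + (1/7)*24 = 3 + 24/7 = 45/7)
q(g) = g*(-113 + g)/2 (q(g) = ((g + g)*(g - 113))/4 = ((2*g)*(-113 + g))/4 = (2*g*(-113 + g))/4 = g*(-113 + g)/2)
sqrt(q(y(-4, -8)) - 28540) = sqrt((1/2)*(45/7)*(-113 + 45/7) - 28540) = sqrt((1/2)*(45/7)*(-746/7) - 28540) = sqrt(-16785/49 - 28540) = sqrt(-1415245/49) = I*sqrt(1415245)/7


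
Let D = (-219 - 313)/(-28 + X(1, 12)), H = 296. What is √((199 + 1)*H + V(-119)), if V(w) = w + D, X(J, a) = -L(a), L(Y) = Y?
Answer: √5909430/10 ≈ 243.09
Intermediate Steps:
X(J, a) = -a
D = 133/10 (D = (-219 - 313)/(-28 - 1*12) = -532/(-28 - 12) = -532/(-40) = -532*(-1/40) = 133/10 ≈ 13.300)
V(w) = 133/10 + w (V(w) = w + 133/10 = 133/10 + w)
√((199 + 1)*H + V(-119)) = √((199 + 1)*296 + (133/10 - 119)) = √(200*296 - 1057/10) = √(59200 - 1057/10) = √(590943/10) = √5909430/10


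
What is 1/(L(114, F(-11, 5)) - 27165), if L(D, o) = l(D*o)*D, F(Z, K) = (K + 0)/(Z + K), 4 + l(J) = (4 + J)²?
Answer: 1/916413 ≈ 1.0912e-6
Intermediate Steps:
l(J) = -4 + (4 + J)²
F(Z, K) = K/(K + Z)
L(D, o) = D*(-4 + (4 + D*o)²) (L(D, o) = (-4 + (4 + D*o)²)*D = D*(-4 + (4 + D*o)²))
1/(L(114, F(-11, 5)) - 27165) = 1/(114*(-4 + (4 + 114*(5/(5 - 11)))²) - 27165) = 1/(114*(-4 + (4 + 114*(5/(-6)))²) - 27165) = 1/(114*(-4 + (4 + 114*(5*(-⅙)))²) - 27165) = 1/(114*(-4 + (4 + 114*(-⅚))²) - 27165) = 1/(114*(-4 + (4 - 95)²) - 27165) = 1/(114*(-4 + (-91)²) - 27165) = 1/(114*(-4 + 8281) - 27165) = 1/(114*8277 - 27165) = 1/(943578 - 27165) = 1/916413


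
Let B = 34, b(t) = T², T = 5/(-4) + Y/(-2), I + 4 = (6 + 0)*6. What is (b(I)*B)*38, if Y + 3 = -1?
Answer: 2907/4 ≈ 726.75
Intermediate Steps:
Y = -4 (Y = -3 - 1 = -4)
I = 32 (I = -4 + (6 + 0)*6 = -4 + 6*6 = -4 + 36 = 32)
T = ¾ (T = 5/(-4) - 4/(-2) = 5*(-¼) - 4*(-½) = -5/4 + 2 = ¾ ≈ 0.75000)
b(t) = 9/16 (b(t) = (¾)² = 9/16)
(b(I)*B)*38 = ((9/16)*34)*38 = (153/8)*38 = 2907/4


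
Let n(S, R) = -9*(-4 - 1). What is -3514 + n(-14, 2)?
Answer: -3469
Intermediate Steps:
n(S, R) = 45 (n(S, R) = -9*(-5) = 45)
-3514 + n(-14, 2) = -3514 + 45 = -3469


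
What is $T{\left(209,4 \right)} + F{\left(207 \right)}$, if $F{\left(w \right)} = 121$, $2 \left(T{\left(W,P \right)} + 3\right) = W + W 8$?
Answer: $\frac{2117}{2} \approx 1058.5$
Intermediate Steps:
$T{\left(W,P \right)} = -3 + \frac{9 W}{2}$ ($T{\left(W,P \right)} = -3 + \frac{W + W 8}{2} = -3 + \frac{W + 8 W}{2} = -3 + \frac{9 W}{2}$)
$T{\left(209,4 \right)} + F{\left(207 \right)} = \left(-3 + \frac{9}{2} \cdot 209\right) + 121 = \left(-3 + \frac{1881}{2}\right) + 121 = \frac{1875}{2} + 121 = \frac{2117}{2}$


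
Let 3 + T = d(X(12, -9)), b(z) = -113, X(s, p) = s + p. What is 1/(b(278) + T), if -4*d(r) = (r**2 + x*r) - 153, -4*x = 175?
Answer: -16/755 ≈ -0.021192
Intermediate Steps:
x = -175/4 (x = -1/4*175 = -175/4 ≈ -43.750)
X(s, p) = p + s
d(r) = 153/4 - r**2/4 + 175*r/16 (d(r) = -((r**2 - 175*r/4) - 153)/4 = -(-153 + r**2 - 175*r/4)/4 = 153/4 - r**2/4 + 175*r/16)
T = 1053/16 (T = -3 + (153/4 - (-9 + 12)**2/4 + 175*(-9 + 12)/16) = -3 + (153/4 - 1/4*3**2 + (175/16)*3) = -3 + (153/4 - 1/4*9 + 525/16) = -3 + (153/4 - 9/4 + 525/16) = -3 + 1101/16 = 1053/16 ≈ 65.813)
1/(b(278) + T) = 1/(-113 + 1053/16) = 1/(-755/16) = -16/755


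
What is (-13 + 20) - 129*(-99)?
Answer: 12778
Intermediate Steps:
(-13 + 20) - 129*(-99) = 7 + 12771 = 12778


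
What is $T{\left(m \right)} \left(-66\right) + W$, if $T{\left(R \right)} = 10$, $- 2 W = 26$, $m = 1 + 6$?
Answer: $-673$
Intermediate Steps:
$m = 7$
$W = -13$ ($W = \left(- \frac{1}{2}\right) 26 = -13$)
$T{\left(m \right)} \left(-66\right) + W = 10 \left(-66\right) - 13 = -660 - 13 = -673$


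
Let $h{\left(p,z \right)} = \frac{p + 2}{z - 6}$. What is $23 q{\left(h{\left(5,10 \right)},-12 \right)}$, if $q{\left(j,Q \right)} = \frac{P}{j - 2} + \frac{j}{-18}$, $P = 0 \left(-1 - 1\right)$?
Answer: $- \frac{161}{72} \approx -2.2361$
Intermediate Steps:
$P = 0$ ($P = 0 \left(-2\right) = 0$)
$h{\left(p,z \right)} = \frac{2 + p}{-6 + z}$
$q{\left(j,Q \right)} = - \frac{j}{18}$ ($q{\left(j,Q \right)} = \frac{0}{j - 2} + \frac{j}{-18} = \frac{0}{-2 + j} + j \left(- \frac{1}{18}\right) = 0 - \frac{j}{18} = - \frac{j}{18}$)
$23 q{\left(h{\left(5,10 \right)},-12 \right)} = 23 \left(- \frac{\frac{1}{-6 + 10} \left(2 + 5\right)}{18}\right) = 23 \left(- \frac{\frac{1}{4} \cdot 7}{18}\right) = 23 \left(\left(- \frac{1}{18}\right) \frac{7}{4}\right) = 23 \left(- \frac{7}{72}\right) = - \frac{161}{72}$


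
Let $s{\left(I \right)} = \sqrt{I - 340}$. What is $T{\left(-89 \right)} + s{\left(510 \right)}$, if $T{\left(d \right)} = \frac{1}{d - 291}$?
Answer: $- \frac{1}{380} + \sqrt{170} \approx 13.036$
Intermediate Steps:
$s{\left(I \right)} = \sqrt{-340 + I}$
$T{\left(d \right)} = \frac{1}{-291 + d}$
$T{\left(-89 \right)} + s{\left(510 \right)} = \frac{1}{-291 - 89} + \sqrt{-340 + 510} = \frac{1}{-380} + \sqrt{170} = - \frac{1}{380} + \sqrt{170}$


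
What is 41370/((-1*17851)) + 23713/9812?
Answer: 17378323/175154012 ≈ 0.099217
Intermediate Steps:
41370/((-1*17851)) + 23713/9812 = 41370/(-17851) + 23713*(1/9812) = 41370*(-1/17851) + 23713/9812 = -41370/17851 + 23713/9812 = 17378323/175154012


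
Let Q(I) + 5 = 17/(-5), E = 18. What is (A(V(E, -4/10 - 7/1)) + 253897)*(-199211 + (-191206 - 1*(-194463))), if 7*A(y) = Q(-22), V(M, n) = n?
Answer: -248759487966/5 ≈ -4.9752e+10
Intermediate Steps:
Q(I) = -42/5 (Q(I) = -5 + 17/(-5) = -5 + 17*(-⅕) = -5 - 17/5 = -42/5)
A(y) = -6/5 (A(y) = (⅐)*(-42/5) = -6/5)
(A(V(E, -4/10 - 7/1)) + 253897)*(-199211 + (-191206 - 1*(-194463))) = (-6/5 + 253897)*(-199211 + (-191206 - 1*(-194463))) = 1269479*(-199211 + (-191206 + 194463))/5 = 1269479*(-199211 + 3257)/5 = (1269479/5)*(-195954) = -248759487966/5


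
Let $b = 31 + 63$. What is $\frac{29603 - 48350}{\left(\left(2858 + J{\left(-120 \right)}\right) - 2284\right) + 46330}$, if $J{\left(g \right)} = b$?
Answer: $- \frac{2083}{5222} \approx -0.39889$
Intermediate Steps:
$b = 94$
$J{\left(g \right)} = 94$
$\frac{29603 - 48350}{\left(\left(2858 + J{\left(-120 \right)}\right) - 2284\right) + 46330} = \frac{29603 - 48350}{\left(\left(2858 + 94\right) - 2284\right) + 46330} = - \frac{18747}{\left(2952 - 2284\right) + 46330} = - \frac{18747}{668 + 46330} = - \frac{18747}{46998} = \left(-18747\right) \frac{1}{46998} = - \frac{2083}{5222}$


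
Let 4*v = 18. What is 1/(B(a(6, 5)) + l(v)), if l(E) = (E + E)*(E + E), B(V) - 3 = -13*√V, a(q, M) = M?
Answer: 84/6211 + 13*√5/6211 ≈ 0.018205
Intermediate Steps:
v = 9/2 (v = (¼)*18 = 9/2 ≈ 4.5000)
B(V) = 3 - 13*√V
l(E) = 4*E² (l(E) = (2*E)*(2*E) = 4*E²)
1/(B(a(6, 5)) + l(v)) = 1/((3 - 13*√5) + 4*(9/2)²) = 1/((3 - 13*√5) + 4*(81/4)) = 1/((3 - 13*√5) + 81) = 1/(84 - 13*√5)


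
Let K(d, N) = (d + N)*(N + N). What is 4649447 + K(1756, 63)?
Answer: 4878641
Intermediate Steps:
K(d, N) = 2*N*(N + d) (K(d, N) = (N + d)*(2*N) = 2*N*(N + d))
4649447 + K(1756, 63) = 4649447 + 2*63*(63 + 1756) = 4649447 + 2*63*1819 = 4649447 + 229194 = 4878641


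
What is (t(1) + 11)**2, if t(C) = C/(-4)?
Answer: 1849/16 ≈ 115.56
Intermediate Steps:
t(C) = -C/4 (t(C) = C*(-1/4) = -C/4)
(t(1) + 11)**2 = (-1/4*1 + 11)**2 = (-1/4 + 11)**2 = (43/4)**2 = 1849/16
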